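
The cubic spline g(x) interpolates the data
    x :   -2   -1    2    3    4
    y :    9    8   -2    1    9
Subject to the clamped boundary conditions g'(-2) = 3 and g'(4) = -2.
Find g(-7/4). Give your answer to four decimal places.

Let M_i = g''(x_i). Step sizes h_i = 1, 3, 1, 1; slopes of the chords Δ_i = (y_(i+1) - y_i)/h_i = -1, -10/3, 3, 8.
  1·M_0 + 8·M_1 + 3·M_2 = 6(Δ_1 - Δ_0) = -14
  3·M_1 + 8·M_2 + 1·M_3 = 6(Δ_2 - Δ_1) = 38
  1·M_2 + 4·M_3 + 1·M_4 = 6(Δ_3 - Δ_2) = 30
Clamped end conditions give two more equations: 2h_0·M_0 + h_0·M_1 = 6(Δ_0 - g'(-2)) = -24 and h_3·M_3 + 2h_3·M_4 = 6(g'(4) - Δ_3) = -60.
Solving the tridiagonal system: M_0 = -1277/114, M_1 = -91/57, M_2 = 379/114, M_3 = 923/57, M_4 = -4343/114.
On [-2, -1], g(x) = 9 + 3·(x + 2) - 1277/228·(x + 2)² + 365/228·(x + 2)³.
With (x + 2) = 1/4: g(-7/4) = 45843/4864.

9.4250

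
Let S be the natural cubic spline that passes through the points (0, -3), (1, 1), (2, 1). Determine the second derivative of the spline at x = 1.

-6

Let M_i = S''(x_i). Step sizes h_i = 1, 1; slopes of the chords Δ_i = (y_(i+1) - y_i)/h_i = 4, 0.
  1·M_0 + 4·M_1 + 1·M_2 = 6(Δ_1 - Δ_0) = -24
Natural end conditions: M_0 = M_2 = 0.
Solving: M_0 = 0, M_1 = -6, M_2 = 0.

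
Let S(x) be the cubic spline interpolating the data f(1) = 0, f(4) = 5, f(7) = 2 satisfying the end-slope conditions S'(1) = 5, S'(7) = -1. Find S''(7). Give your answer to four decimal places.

Put M_i = S'' at the i-th knot. Here h = (3, 3) and Δ = (5/3, -1), so the interior equations h_(i-1)·M_(i-1) + 2(h_(i-1)+h_i)·M_i + h_i·M_(i+1) = 6(Δ_i − Δ_(i-1)) read
  3·M_0 + 12·M_1 + 3·M_2 = 6(Δ_1 - Δ_0) = -16
Clamped end conditions give two more equations: 2h_0·M_0 + h_0·M_1 = 6(Δ_0 - S'(1)) = -20 and h_1·M_1 + 2h_1·M_2 = 6(S'(7) - Δ_1) = 0.
Forward elimination and back-substitution give M_0 = -3, M_1 = -2/3, M_2 = 1/3.

0.3333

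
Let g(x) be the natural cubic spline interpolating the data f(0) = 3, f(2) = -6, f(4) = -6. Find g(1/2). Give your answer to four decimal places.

0.2227

Let M_i = g''(x_i). Step sizes h_i = 2, 2; slopes of the chords Δ_i = (y_(i+1) - y_i)/h_i = -9/2, 0.
  2·M_0 + 8·M_1 + 2·M_2 = 6(Δ_1 - Δ_0) = 27
Natural end conditions: M_0 = M_2 = 0.
Forward elimination and back-substitution give M_0 = 0, M_1 = 27/8, M_2 = 0.
On [0, 2], g(x) = 3 - 45/8·x + 0·x² + 9/32·x³.
With x = 1/2: g(1/2) = 57/256.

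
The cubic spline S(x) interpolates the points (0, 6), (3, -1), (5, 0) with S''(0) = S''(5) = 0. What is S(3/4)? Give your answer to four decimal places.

3.6523

With M_i denoting the second derivative at x_i, h_i = 3, 2, and Δ_i = (y_(i+1) − y_i)/h_i = -7/3, 1/2:
  3·M_0 + 10·M_1 + 2·M_2 = 6(Δ_1 - Δ_0) = 17
Natural end conditions: M_0 = M_2 = 0.
Hence M_0 = 0, M_1 = 17/10, M_2 = 0.
On [0, 3], S(x) = 6 - 191/60·x + 0·x² + 17/180·x³.
With x = 3/4: S(3/4) = 935/256.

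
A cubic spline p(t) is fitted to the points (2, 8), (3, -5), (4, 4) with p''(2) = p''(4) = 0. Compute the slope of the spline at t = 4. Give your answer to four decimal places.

Put M_i = p'' at the i-th knot. Here h = (1, 1) and Δ = (-13, 9), so the interior equations h_(i-1)·M_(i-1) + 2(h_(i-1)+h_i)·M_i + h_i·M_(i+1) = 6(Δ_i − Δ_(i-1)) read
  1·M_0 + 4·M_1 + 1·M_2 = 6(Δ_1 - Δ_0) = 132
Natural end conditions: M_0 = M_2 = 0.
Hence M_0 = 0, M_1 = 33, M_2 = 0.
On [3, 4], p'(t) = b_1 + 2c_1·(t - 3) + 3d_1·(t - 3)² with b_1 = Δ_1 - h_1(2M_1 + M_2)/6 = -2, c_1 = M_1/2 = 33/2, d_1 = (M_2 - M_1)/(6h_1) = -11/2. So p'(4) = 29/2.

14.5000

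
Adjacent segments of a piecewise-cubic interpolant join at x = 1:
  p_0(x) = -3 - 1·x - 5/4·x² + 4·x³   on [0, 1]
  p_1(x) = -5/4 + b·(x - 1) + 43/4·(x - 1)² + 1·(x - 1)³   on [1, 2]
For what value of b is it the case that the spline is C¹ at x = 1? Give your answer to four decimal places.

8.5000

p_0'(x) = -1 - 5/2·x + 12·x², so p_0'(1) = 17/2. On the right, p_1'(1) = b, so b = 17/2.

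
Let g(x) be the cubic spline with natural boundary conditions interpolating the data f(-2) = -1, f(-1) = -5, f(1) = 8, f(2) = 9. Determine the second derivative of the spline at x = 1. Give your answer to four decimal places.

Write M_i for g''(x_i). With h_i = 1, 2, 1 and divided differences Δ_i = -4, 13/2, 1, the continuity of g' gives the tridiagonal system
  1·M_0 + 6·M_1 + 2·M_2 = 6(Δ_1 - Δ_0) = 63
  2·M_1 + 6·M_2 + 1·M_3 = 6(Δ_2 - Δ_1) = -33
Natural end conditions: M_0 = M_3 = 0.
Forward elimination and back-substitution give M_0 = 0, M_1 = 111/8, M_2 = -81/8, M_3 = 0.

-10.1250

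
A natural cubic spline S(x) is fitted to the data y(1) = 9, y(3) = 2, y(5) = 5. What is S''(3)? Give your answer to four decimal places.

Write M_i for S''(x_i). With h_i = 2, 2 and divided differences Δ_i = -7/2, 3/2, the continuity of S' gives the tridiagonal system
  2·M_0 + 8·M_1 + 2·M_2 = 6(Δ_1 - Δ_0) = 30
Natural end conditions: M_0 = M_2 = 0.
Solving: M_0 = 0, M_1 = 15/4, M_2 = 0.

3.7500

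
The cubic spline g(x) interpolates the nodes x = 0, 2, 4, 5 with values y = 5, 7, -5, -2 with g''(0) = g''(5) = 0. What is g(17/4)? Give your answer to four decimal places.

-4.8913

Put m_i = g'' at the i-th knot. Here h = (2, 2, 1) and Δ = (1, -6, 3), so the interior equations h_(i-1)·m_(i-1) + 2(h_(i-1)+h_i)·m_i + h_i·m_(i+1) = 6(Δ_i − Δ_(i-1)) read
  2·m_0 + 8·m_1 + 2·m_2 = 6(Δ_1 - Δ_0) = -42
  2·m_1 + 6·m_2 + 1·m_3 = 6(Δ_2 - Δ_1) = 54
Natural end conditions: m_0 = m_3 = 0.
Solving the tridiagonal system: m_0 = 0, m_1 = -90/11, m_2 = 129/11, m_3 = 0.
On [4, 5], g(x) = -5 - 10/11·(x - 4) + 129/22·(x - 4)² - 43/22·(x - 4)³.
With (x - 4) = 1/4: g(17/4) = -6887/1408.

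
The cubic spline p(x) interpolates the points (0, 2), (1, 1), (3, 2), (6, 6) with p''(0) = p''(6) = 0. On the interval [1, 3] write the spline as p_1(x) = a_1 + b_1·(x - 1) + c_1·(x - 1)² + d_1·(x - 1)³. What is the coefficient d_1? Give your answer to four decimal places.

With m_i denoting the second derivative at x_i, h_i = 1, 2, 3, and Δ_i = (y_(i+1) − y_i)/h_i = -1, 1/2, 4/3:
  1·m_0 + 6·m_1 + 2·m_2 = 6(Δ_1 - Δ_0) = 9
  2·m_1 + 10·m_2 + 3·m_3 = 6(Δ_2 - Δ_1) = 5
Natural end conditions: m_0 = m_3 = 0.
Solving the tridiagonal system: m_0 = 0, m_1 = 10/7, m_2 = 3/14, m_3 = 0.
On [1, 3], with p_1(x) = a_1 + b_1·(x - 1) + c_1·(x - 1)² + d_1·(x - 1)³: c_1 = m_1/2 = 5/7, d_1 = (m_2 - m_1)/(6h_1) = -17/168, b_1 = Δ_1 - h_1(2m_1 + m_2)/6 = -11/21.

-0.1012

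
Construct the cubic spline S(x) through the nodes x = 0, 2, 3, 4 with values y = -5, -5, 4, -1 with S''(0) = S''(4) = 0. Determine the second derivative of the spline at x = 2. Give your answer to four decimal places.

13.0435

Write M_i for S''(x_i). With h_i = 2, 1, 1 and divided differences Δ_i = 0, 9, -5, the continuity of S' gives the tridiagonal system
  2·M_0 + 6·M_1 + 1·M_2 = 6(Δ_1 - Δ_0) = 54
  1·M_1 + 4·M_2 + 1·M_3 = 6(Δ_2 - Δ_1) = -84
Natural end conditions: M_0 = M_3 = 0.
Hence M_0 = 0, M_1 = 300/23, M_2 = -558/23, M_3 = 0.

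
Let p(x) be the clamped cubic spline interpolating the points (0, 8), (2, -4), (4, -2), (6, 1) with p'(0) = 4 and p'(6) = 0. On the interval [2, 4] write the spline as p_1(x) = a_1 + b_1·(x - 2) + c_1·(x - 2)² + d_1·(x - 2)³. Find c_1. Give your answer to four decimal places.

5.4333

Put M_i = p'' at the i-th knot. Here h = (2, 2, 2) and Δ = (-6, 1, 3/2), so the interior equations h_(i-1)·M_(i-1) + 2(h_(i-1)+h_i)·M_i + h_i·M_(i+1) = 6(Δ_i − Δ_(i-1)) read
  2·M_0 + 8·M_1 + 2·M_2 = 6(Δ_1 - Δ_0) = 42
  2·M_1 + 8·M_2 + 2·M_3 = 6(Δ_2 - Δ_1) = 3
Clamped end conditions give two more equations: 2h_0·M_0 + h_0·M_1 = 6(Δ_0 - p'(0)) = -60 and h_2·M_2 + 2h_2·M_3 = 6(p'(6) - Δ_2) = -9.
Solving the tridiagonal system: M_0 = -613/30, M_1 = 163/15, M_2 = -61/30, M_3 = -37/30.
On [2, 4], with p_1(x) = a_1 + b_1·(x - 2) + c_1·(x - 2)² + d_1·(x - 2)³: c_1 = M_1/2 = 163/30, d_1 = (M_2 - M_1)/(6h_1) = -43/40, b_1 = Δ_1 - h_1(2M_1 + M_2)/6 = -167/30.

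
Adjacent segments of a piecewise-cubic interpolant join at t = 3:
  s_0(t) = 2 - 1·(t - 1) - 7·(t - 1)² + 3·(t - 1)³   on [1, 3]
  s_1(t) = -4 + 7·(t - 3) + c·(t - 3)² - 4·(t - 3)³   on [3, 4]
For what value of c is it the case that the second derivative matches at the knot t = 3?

11

s_0''(t) = -14 + 18·(t - 1), so s_0''(3) = 22. On the right, s_1''(3) = 2c, so c = 11.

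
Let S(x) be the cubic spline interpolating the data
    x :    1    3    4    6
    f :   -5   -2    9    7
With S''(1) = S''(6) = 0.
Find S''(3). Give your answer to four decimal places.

11.8286

Put M_i = S'' at the i-th knot. Here h = (2, 1, 2) and Δ = (3/2, 11, -1), so the interior equations h_(i-1)·M_(i-1) + 2(h_(i-1)+h_i)·M_i + h_i·M_(i+1) = 6(Δ_i − Δ_(i-1)) read
  2·M_0 + 6·M_1 + 1·M_2 = 6(Δ_1 - Δ_0) = 57
  1·M_1 + 6·M_2 + 2·M_3 = 6(Δ_2 - Δ_1) = -72
Natural end conditions: M_0 = M_3 = 0.
Forward elimination and back-substitution give M_0 = 0, M_1 = 414/35, M_2 = -489/35, M_3 = 0.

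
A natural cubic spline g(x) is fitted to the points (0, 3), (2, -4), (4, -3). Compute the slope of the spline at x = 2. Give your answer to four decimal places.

Write m_i for g''(x_i). With h_i = 2, 2 and divided differences Δ_i = -7/2, 1/2, the continuity of g' gives the tridiagonal system
  2·m_0 + 8·m_1 + 2·m_2 = 6(Δ_1 - Δ_0) = 24
Natural end conditions: m_0 = m_2 = 0.
Hence m_0 = 0, m_1 = 3, m_2 = 0.
On [2, 4], g'(x) = b_1 + 2c_1·(x - 2) + 3d_1·(x - 2)² with b_1 = Δ_1 - h_1(2m_1 + m_2)/6 = -3/2, c_1 = m_1/2 = 3/2, d_1 = (m_2 - m_1)/(6h_1) = -1/4. So g'(2) = -3/2.

-1.5000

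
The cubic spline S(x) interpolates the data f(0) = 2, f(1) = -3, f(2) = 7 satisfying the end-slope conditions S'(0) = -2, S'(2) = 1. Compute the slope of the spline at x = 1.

4

Write M_i for S''(x_i). With h_i = 1, 1 and divided differences Δ_i = -5, 10, the continuity of S' gives the tridiagonal system
  1·M_0 + 4·M_1 + 1·M_2 = 6(Δ_1 - Δ_0) = 90
Clamped end conditions give two more equations: 2h_0·M_0 + h_0·M_1 = 6(Δ_0 - S'(0)) = -18 and h_1·M_1 + 2h_1·M_2 = 6(S'(2) - Δ_1) = -54.
Solving the tridiagonal system: M_0 = -30, M_1 = 42, M_2 = -48.
On [1, 2], S'(x) = b_1 + 2c_1·(x - 1) + 3d_1·(x - 1)² with b_1 = Δ_1 - h_1(2M_1 + M_2)/6 = 4, c_1 = M_1/2 = 21, d_1 = (M_2 - M_1)/(6h_1) = -15. So S'(1) = 4.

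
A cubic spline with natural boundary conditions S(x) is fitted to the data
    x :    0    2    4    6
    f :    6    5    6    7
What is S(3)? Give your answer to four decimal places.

5.3500

Write σ_i for S''(x_i). With h_i = 2, 2, 2 and divided differences Δ_i = -1/2, 1/2, 1/2, the continuity of S' gives the tridiagonal system
  2·σ_0 + 8·σ_1 + 2·σ_2 = 6(Δ_1 - Δ_0) = 6
  2·σ_1 + 8·σ_2 + 2·σ_3 = 6(Δ_2 - Δ_1) = 0
Natural end conditions: σ_0 = σ_3 = 0.
Solving: σ_0 = 0, σ_1 = 4/5, σ_2 = -1/5, σ_3 = 0.
On [2, 4], S(x) = 5 + 1/30·(x - 2) + 2/5·(x - 2)² - 1/12·(x - 2)³.
With (x - 2) = 1: S(3) = 107/20.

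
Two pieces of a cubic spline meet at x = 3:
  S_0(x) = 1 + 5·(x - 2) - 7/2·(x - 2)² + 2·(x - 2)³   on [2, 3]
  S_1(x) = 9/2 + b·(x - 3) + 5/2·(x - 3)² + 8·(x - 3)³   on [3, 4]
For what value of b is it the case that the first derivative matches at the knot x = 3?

S_0'(x) = 5 - 7·(x - 2) + 6·(x - 2)², so S_0'(3) = 4. On the right, S_1'(3) = b, so b = 4.

4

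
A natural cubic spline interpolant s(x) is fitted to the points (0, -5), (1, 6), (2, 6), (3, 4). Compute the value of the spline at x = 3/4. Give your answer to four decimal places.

4.1688

Put σ_i = s'' at the i-th knot. Here h = (1, 1, 1) and Δ = (11, 0, -2), so the interior equations h_(i-1)·σ_(i-1) + 2(h_(i-1)+h_i)·σ_i + h_i·σ_(i+1) = 6(Δ_i − Δ_(i-1)) read
  1·σ_0 + 4·σ_1 + 1·σ_2 = 6(Δ_1 - Δ_0) = -66
  1·σ_1 + 4·σ_2 + 1·σ_3 = 6(Δ_2 - Δ_1) = -12
Natural end conditions: σ_0 = σ_3 = 0.
Solving the tridiagonal system: σ_0 = 0, σ_1 = -84/5, σ_2 = 6/5, σ_3 = 0.
On [0, 1], s(x) = -5 + 69/5·x + 0·x² - 14/5·x³.
With x = 3/4: s(3/4) = 667/160.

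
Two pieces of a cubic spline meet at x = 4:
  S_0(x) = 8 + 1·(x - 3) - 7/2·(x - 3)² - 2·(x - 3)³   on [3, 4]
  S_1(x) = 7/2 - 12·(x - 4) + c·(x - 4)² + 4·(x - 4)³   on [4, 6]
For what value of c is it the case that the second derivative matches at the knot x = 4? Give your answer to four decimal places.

-9.5000

S_0''(x) = -7 - 12·(x - 3), so S_0''(4) = -19. On the right, S_1''(4) = 2c, so c = -19/2.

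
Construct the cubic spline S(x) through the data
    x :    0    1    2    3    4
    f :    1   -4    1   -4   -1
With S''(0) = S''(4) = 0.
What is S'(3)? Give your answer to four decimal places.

Let M_i = S''(x_i). Step sizes h_i = 1, 1, 1, 1; slopes of the chords Δ_i = (y_(i+1) - y_i)/h_i = -5, 5, -5, 3.
  1·M_0 + 4·M_1 + 1·M_2 = 6(Δ_1 - Δ_0) = 60
  1·M_1 + 4·M_2 + 1·M_3 = 6(Δ_2 - Δ_1) = -60
  1·M_2 + 4·M_3 + 1·M_4 = 6(Δ_3 - Δ_2) = 48
Natural end conditions: M_0 = M_4 = 0.
Solving the tridiagonal system: M_0 = 0, M_1 = 297/14, M_2 = -174/7, M_3 = 255/14, M_4 = 0.
On [3, 4], S'(x) = b_3 + 2c_3·(x - 3) + 3d_3·(x - 3)² with b_3 = Δ_3 - h_3(2M_3 + M_4)/6 = -43/14, c_3 = M_3/2 = 255/28, d_3 = (M_4 - M_3)/(6h_3) = -85/28. So S'(3) = -43/14.

-3.0714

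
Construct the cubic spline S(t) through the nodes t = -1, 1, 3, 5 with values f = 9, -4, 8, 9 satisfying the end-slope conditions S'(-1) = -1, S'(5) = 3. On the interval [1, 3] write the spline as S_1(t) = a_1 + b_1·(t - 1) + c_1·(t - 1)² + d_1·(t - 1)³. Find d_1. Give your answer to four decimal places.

-2.2000

With M_i denoting the second derivative at x_i, h_i = 2, 2, 2, and Δ_i = (y_(i+1) − y_i)/h_i = -13/2, 6, 1/2:
  2·M_0 + 8·M_1 + 2·M_2 = 6(Δ_1 - Δ_0) = 75
  2·M_1 + 8·M_2 + 2·M_3 = 6(Δ_2 - Δ_1) = -33
Clamped end conditions give two more equations: 2h_0·M_0 + h_0·M_1 = 6(Δ_0 - S'(-1)) = -33 and h_2·M_2 + 2h_2·M_3 = 6(S'(5) - Δ_2) = 15.
Solving the tridiagonal system: M_0 = -244/15, M_1 = 481/30, M_2 = -311/30, M_3 = 134/15.
On [1, 3], with S_1(t) = a_1 + b_1·(t - 1) + c_1·(t - 1)² + d_1·(t - 1)³: c_1 = M_1/2 = 481/60, d_1 = (M_2 - M_1)/(6h_1) = -11/5, b_1 = Δ_1 - h_1(2M_1 + M_2)/6 = -37/30.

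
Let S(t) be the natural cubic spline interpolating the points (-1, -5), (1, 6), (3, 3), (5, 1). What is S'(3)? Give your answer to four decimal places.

Write m_i for S''(x_i). With h_i = 2, 2, 2 and divided differences Δ_i = 11/2, -3/2, -1, the continuity of S' gives the tridiagonal system
  2·m_0 + 8·m_1 + 2·m_2 = 6(Δ_1 - Δ_0) = -42
  2·m_1 + 8·m_2 + 2·m_3 = 6(Δ_2 - Δ_1) = 3
Natural end conditions: m_0 = m_3 = 0.
Hence m_0 = 0, m_1 = -57/10, m_2 = 9/5, m_3 = 0.
On [3, 5], S'(t) = b_2 + 2c_2·(t - 3) + 3d_2·(t - 3)² with b_2 = Δ_2 - h_2(2m_2 + m_3)/6 = -11/5, c_2 = m_2/2 = 9/10, d_2 = (m_3 - m_2)/(6h_2) = -3/20. So S'(3) = -11/5.

-2.2000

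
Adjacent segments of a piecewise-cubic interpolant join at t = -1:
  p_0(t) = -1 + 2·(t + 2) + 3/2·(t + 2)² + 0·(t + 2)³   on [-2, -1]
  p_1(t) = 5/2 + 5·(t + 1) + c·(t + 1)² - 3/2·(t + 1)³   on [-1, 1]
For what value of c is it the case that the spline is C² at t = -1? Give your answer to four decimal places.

p_0''(t) = 3 + 0·(t + 2), so p_0''(-1) = 3. On the right, p_1''(-1) = 2c, so c = 3/2.

1.5000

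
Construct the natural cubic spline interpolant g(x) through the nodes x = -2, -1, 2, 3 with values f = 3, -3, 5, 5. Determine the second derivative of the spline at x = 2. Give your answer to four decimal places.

-5.1636

Put σ_i = g'' at the i-th knot. Here h = (1, 3, 1) and Δ = (-6, 8/3, 0), so the interior equations h_(i-1)·σ_(i-1) + 2(h_(i-1)+h_i)·σ_i + h_i·σ_(i+1) = 6(Δ_i − Δ_(i-1)) read
  1·σ_0 + 8·σ_1 + 3·σ_2 = 6(Δ_1 - Δ_0) = 52
  3·σ_1 + 8·σ_2 + 1·σ_3 = 6(Δ_2 - Δ_1) = -16
Natural end conditions: σ_0 = σ_3 = 0.
Forward elimination and back-substitution give σ_0 = 0, σ_1 = 464/55, σ_2 = -284/55, σ_3 = 0.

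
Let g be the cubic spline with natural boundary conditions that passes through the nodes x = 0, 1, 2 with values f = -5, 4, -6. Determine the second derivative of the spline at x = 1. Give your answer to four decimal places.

-28.5000

Write σ_i for g''(x_i). With h_i = 1, 1 and divided differences Δ_i = 9, -10, the continuity of g' gives the tridiagonal system
  1·σ_0 + 4·σ_1 + 1·σ_2 = 6(Δ_1 - Δ_0) = -114
Natural end conditions: σ_0 = σ_2 = 0.
Forward elimination and back-substitution give σ_0 = 0, σ_1 = -57/2, σ_2 = 0.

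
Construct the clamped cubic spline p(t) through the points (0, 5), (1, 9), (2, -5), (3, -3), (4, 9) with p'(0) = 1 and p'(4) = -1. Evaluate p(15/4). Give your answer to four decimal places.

7.9001

Write M_i for p''(x_i). With h_i = 1, 1, 1, 1 and divided differences Δ_i = 4, -14, 2, 12, the continuity of p' gives the tridiagonal system
  1·M_0 + 4·M_1 + 1·M_2 = 6(Δ_1 - Δ_0) = -108
  1·M_1 + 4·M_2 + 1·M_3 = 6(Δ_2 - Δ_1) = 96
  1·M_2 + 4·M_3 + 1·M_4 = 6(Δ_3 - Δ_2) = 60
Clamped end conditions give two more equations: 2h_0·M_0 + h_0·M_1 = 6(Δ_0 - p'(0)) = 18 and h_3·M_3 + 2h_3·M_4 = 6(p'(4) - Δ_3) = -78.
Solving the tridiagonal system: M_0 = 419/14, M_1 = -293/7, M_2 = 59/2, M_3 = 139/7, M_4 = -685/14.
On [3, 4], p(t) = -3 + 379/28·(t - 3) + 139/14·(t - 3)² - 321/28·(t - 3)³.
With (t - 3) = 3/4: p(15/4) = 14157/1792.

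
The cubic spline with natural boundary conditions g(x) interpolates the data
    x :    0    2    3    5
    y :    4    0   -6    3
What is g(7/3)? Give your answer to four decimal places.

-2.2021

Let M_i = g''(x_i). Step sizes h_i = 2, 1, 2; slopes of the chords Δ_i = (y_(i+1) - y_i)/h_i = -2, -6, 9/2.
  2·M_0 + 6·M_1 + 1·M_2 = 6(Δ_1 - Δ_0) = -24
  1·M_1 + 6·M_2 + 2·M_3 = 6(Δ_2 - Δ_1) = 63
Natural end conditions: M_0 = M_3 = 0.
Solving: M_0 = 0, M_1 = -207/35, M_2 = 402/35, M_3 = 0.
On [2, 3], g(x) = 0 - 208/35·(x - 2) - 207/70·(x - 2)² + 29/10·(x - 2)³.
With (x - 2) = 1/3: g(7/3) = -2081/945.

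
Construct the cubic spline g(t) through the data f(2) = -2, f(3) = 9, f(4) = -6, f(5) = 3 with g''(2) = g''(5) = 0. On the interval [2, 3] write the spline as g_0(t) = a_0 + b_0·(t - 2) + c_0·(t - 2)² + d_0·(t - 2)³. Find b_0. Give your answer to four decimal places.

19.5333

Put σ_i = g'' at the i-th knot. Here h = (1, 1, 1) and Δ = (11, -15, 9), so the interior equations h_(i-1)·σ_(i-1) + 2(h_(i-1)+h_i)·σ_i + h_i·σ_(i+1) = 6(Δ_i − Δ_(i-1)) read
  1·σ_0 + 4·σ_1 + 1·σ_2 = 6(Δ_1 - Δ_0) = -156
  1·σ_1 + 4·σ_2 + 1·σ_3 = 6(Δ_2 - Δ_1) = 144
Natural end conditions: σ_0 = σ_3 = 0.
Forward elimination and back-substitution give σ_0 = 0, σ_1 = -256/5, σ_2 = 244/5, σ_3 = 0.
On [2, 3], with g_0(t) = a_0 + b_0·(t - 2) + c_0·(t - 2)² + d_0·(t - 2)³: c_0 = σ_0/2 = 0, d_0 = (σ_1 - σ_0)/(6h_0) = -128/15, b_0 = Δ_0 - h_0(2σ_0 + σ_1)/6 = 293/15.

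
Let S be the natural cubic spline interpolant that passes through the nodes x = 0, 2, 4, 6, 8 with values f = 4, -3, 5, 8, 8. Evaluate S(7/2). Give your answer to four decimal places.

Let σ_i = S''(x_i). Step sizes h_i = 2, 2, 2, 2; slopes of the chords Δ_i = (y_(i+1) - y_i)/h_i = -7/2, 4, 3/2, 0.
  2·σ_0 + 8·σ_1 + 2·σ_2 = 6(Δ_1 - Δ_0) = 45
  2·σ_1 + 8·σ_2 + 2·σ_3 = 6(Δ_2 - Δ_1) = -15
  2·σ_2 + 8·σ_3 + 2·σ_4 = 6(Δ_3 - Δ_2) = -9
Natural end conditions: σ_0 = σ_4 = 0.
Solving: σ_0 = 0, σ_1 = 363/56, σ_2 = -24/7, σ_3 = -15/56, σ_4 = 0.
On [2, 4], S(x) = -3 + 23/28·(x - 2) + 363/112·(x - 2)² - 185/224·(x - 2)³.
With (x - 2) = 3/2: S(7/2) = 4905/1792.

2.7372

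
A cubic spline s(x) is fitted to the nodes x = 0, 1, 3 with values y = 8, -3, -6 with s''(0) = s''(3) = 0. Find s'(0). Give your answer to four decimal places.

Write M_i for s''(x_i). With h_i = 1, 2 and divided differences Δ_i = -11, -3/2, the continuity of s' gives the tridiagonal system
  1·M_0 + 6·M_1 + 2·M_2 = 6(Δ_1 - Δ_0) = 57
Natural end conditions: M_0 = M_2 = 0.
Forward elimination and back-substitution give M_0 = 0, M_1 = 19/2, M_2 = 0.
On [0, 1], s'(x) = b_0 + 2c_0·x + 3d_0·x² with b_0 = Δ_0 - h_0(2M_0 + M_1)/6 = -151/12, c_0 = M_0/2 = 0, d_0 = (M_1 - M_0)/(6h_0) = 19/12. So s'(0) = -151/12.

-12.5833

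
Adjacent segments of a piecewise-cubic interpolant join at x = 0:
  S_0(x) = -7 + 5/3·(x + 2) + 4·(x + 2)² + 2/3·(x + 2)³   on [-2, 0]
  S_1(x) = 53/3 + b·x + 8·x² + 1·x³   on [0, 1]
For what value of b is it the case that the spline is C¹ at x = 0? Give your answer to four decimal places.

S_0'(x) = 5/3 + 8·(x + 2) + 2·(x + 2)², so S_0'(0) = 77/3. On the right, S_1'(0) = b, so b = 77/3.

25.6667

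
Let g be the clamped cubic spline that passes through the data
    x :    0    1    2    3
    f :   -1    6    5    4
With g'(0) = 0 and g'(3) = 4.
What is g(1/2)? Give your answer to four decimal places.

Let M_i = g''(x_i). Step sizes h_i = 1, 1, 1; slopes of the chords Δ_i = (y_(i+1) - y_i)/h_i = 7, -1, -1.
  1·M_0 + 4·M_1 + 1·M_2 = 6(Δ_1 - Δ_0) = -48
  1·M_1 + 4·M_2 + 1·M_3 = 6(Δ_2 - Δ_1) = 0
Clamped end conditions give two more equations: 2h_0·M_0 + h_0·M_1 = 6(Δ_0 - g'(0)) = 42 and h_2·M_2 + 2h_2·M_3 = 6(g'(3) - Δ_2) = 30.
Hence M_0 = 466/15, M_1 = -302/15, M_2 = 22/15, M_3 = 214/15.
On [0, 1], g(x) = -1 + 0·x + 233/15·x² - 128/15·x³.
With x = 1/2: g(1/2) = 109/60.

1.8167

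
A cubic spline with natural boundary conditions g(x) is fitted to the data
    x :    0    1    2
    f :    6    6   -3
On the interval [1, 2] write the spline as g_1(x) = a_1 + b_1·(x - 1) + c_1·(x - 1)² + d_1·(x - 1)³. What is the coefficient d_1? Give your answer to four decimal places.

Let m_i = g''(x_i). Step sizes h_i = 1, 1; slopes of the chords Δ_i = (y_(i+1) - y_i)/h_i = 0, -9.
  1·m_0 + 4·m_1 + 1·m_2 = 6(Δ_1 - Δ_0) = -54
Natural end conditions: m_0 = m_2 = 0.
Hence m_0 = 0, m_1 = -27/2, m_2 = 0.
On [1, 2], with g_1(x) = a_1 + b_1·(x - 1) + c_1·(x - 1)² + d_1·(x - 1)³: c_1 = m_1/2 = -27/4, d_1 = (m_2 - m_1)/(6h_1) = 9/4, b_1 = Δ_1 - h_1(2m_1 + m_2)/6 = -9/2.

2.2500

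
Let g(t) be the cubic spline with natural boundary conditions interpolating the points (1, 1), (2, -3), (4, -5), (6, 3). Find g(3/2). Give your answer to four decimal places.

With M_i denoting the second derivative at x_i, h_i = 1, 2, 2, and Δ_i = (y_(i+1) − y_i)/h_i = -4, -1, 4:
  1·M_0 + 6·M_1 + 2·M_2 = 6(Δ_1 - Δ_0) = 18
  2·M_1 + 8·M_2 + 2·M_3 = 6(Δ_2 - Δ_1) = 30
Natural end conditions: M_0 = M_3 = 0.
Forward elimination and back-substitution give M_0 = 0, M_1 = 21/11, M_2 = 36/11, M_3 = 0.
On [1, 2], g(t) = 1 - 95/22·(t - 1) + 0·(t - 1)² + 7/22·(t - 1)³.
With (t - 1) = 1/2: g(3/2) = -197/176.

-1.1193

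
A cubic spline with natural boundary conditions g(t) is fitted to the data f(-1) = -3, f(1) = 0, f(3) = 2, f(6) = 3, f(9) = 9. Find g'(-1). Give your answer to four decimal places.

Put M_i = g'' at the i-th knot. Here h = (2, 2, 3, 3) and Δ = (3/2, 1, 1/3, 2), so the interior equations h_(i-1)·M_(i-1) + 2(h_(i-1)+h_i)·M_i + h_i·M_(i+1) = 6(Δ_i − Δ_(i-1)) read
  2·M_0 + 8·M_1 + 2·M_2 = 6(Δ_1 - Δ_0) = -3
  2·M_1 + 10·M_2 + 3·M_3 = 6(Δ_2 - Δ_1) = -4
  3·M_2 + 12·M_3 + 3·M_4 = 6(Δ_3 - Δ_2) = 10
Natural end conditions: M_0 = M_4 = 0.
Solving the tridiagonal system: M_0 = 0, M_1 = -59/280, M_2 = -23/35, M_3 = 419/420, M_4 = 0.
On [-1, 1], g'(t) = b_0 + 2c_0·(t + 1) + 3d_0·(t + 1)² with b_0 = Δ_0 - h_0(2M_0 + M_1)/6 = 1319/840, c_0 = M_0/2 = 0, d_0 = (M_1 - M_0)/(6h_0) = -59/3360. So g'(-1) = 1319/840.

1.5702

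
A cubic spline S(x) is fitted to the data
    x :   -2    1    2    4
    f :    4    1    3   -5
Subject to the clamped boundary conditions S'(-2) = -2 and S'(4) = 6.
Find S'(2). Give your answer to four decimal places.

Write σ_i for S''(x_i). With h_i = 3, 1, 2 and divided differences Δ_i = -1, 2, -4, the continuity of S' gives the tridiagonal system
  3·σ_0 + 8·σ_1 + 1·σ_2 = 6(Δ_1 - Δ_0) = 18
  1·σ_1 + 6·σ_2 + 2·σ_3 = 6(Δ_2 - Δ_1) = -36
Clamped end conditions give two more equations: 2h_0·σ_0 + h_0·σ_1 = 6(Δ_0 - S'(-2)) = 6 and h_2·σ_2 + 2h_2·σ_3 = 6(S'(4) - Δ_2) = 60.
Solving: σ_0 = -26/21, σ_1 = 94/21, σ_2 = -296/21, σ_3 = 463/21.
On [2, 4], S'(x) = b_2 + 2c_2·(x - 2) + 3d_2·(x - 2)² with b_2 = Δ_2 - h_2(2σ_2 + σ_3)/6 = -41/21, c_2 = σ_2/2 = -148/21, d_2 = (σ_3 - σ_2)/(6h_2) = 253/84. So S'(2) = -41/21.

-1.9524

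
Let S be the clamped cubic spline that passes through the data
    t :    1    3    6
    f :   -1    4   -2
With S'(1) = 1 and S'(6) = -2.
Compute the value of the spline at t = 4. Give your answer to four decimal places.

With M_i denoting the second derivative at x_i, h_i = 2, 3, and Δ_i = (y_(i+1) − y_i)/h_i = 5/2, -2:
  2·M_0 + 10·M_1 + 3·M_2 = 6(Δ_1 - Δ_0) = -27
Clamped end conditions give two more equations: 2h_0·M_0 + h_0·M_1 = 6(Δ_0 - S'(1)) = 9 and h_1·M_1 + 2h_1·M_2 = 6(S'(6) - Δ_1) = 0.
Solving: M_0 = 87/20, M_1 = -21/5, M_2 = 21/10.
On [3, 6], S(t) = 4 + 23/20·(t - 3) - 21/10·(t - 3)² + 7/20·(t - 3)³.
With (t - 3) = 1: S(4) = 17/5.

3.4000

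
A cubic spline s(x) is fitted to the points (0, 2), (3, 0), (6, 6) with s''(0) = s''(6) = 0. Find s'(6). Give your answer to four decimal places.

2.6667

Put M_i = s'' at the i-th knot. Here h = (3, 3) and Δ = (-2/3, 2), so the interior equations h_(i-1)·M_(i-1) + 2(h_(i-1)+h_i)·M_i + h_i·M_(i+1) = 6(Δ_i − Δ_(i-1)) read
  3·M_0 + 12·M_1 + 3·M_2 = 6(Δ_1 - Δ_0) = 16
Natural end conditions: M_0 = M_2 = 0.
Solving the tridiagonal system: M_0 = 0, M_1 = 4/3, M_2 = 0.
On [3, 6], s'(x) = b_1 + 2c_1·(x - 3) + 3d_1·(x - 3)² with b_1 = Δ_1 - h_1(2M_1 + M_2)/6 = 2/3, c_1 = M_1/2 = 2/3, d_1 = (M_2 - M_1)/(6h_1) = -2/27. So s'(6) = 8/3.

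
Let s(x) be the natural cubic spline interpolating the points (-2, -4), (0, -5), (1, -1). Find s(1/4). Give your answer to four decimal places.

Let σ_i = s''(x_i). Step sizes h_i = 2, 1; slopes of the chords Δ_i = (y_(i+1) - y_i)/h_i = -1/2, 4.
  2·σ_0 + 6·σ_1 + 1·σ_2 = 6(Δ_1 - Δ_0) = 27
Natural end conditions: σ_0 = σ_2 = 0.
Solving the tridiagonal system: σ_0 = 0, σ_1 = 9/2, σ_2 = 0.
On [0, 1], s(x) = -5 + 5/2·x + 9/4·x² - 3/4·x³.
With x = 1/4: s(1/4) = -1087/256.

-4.2461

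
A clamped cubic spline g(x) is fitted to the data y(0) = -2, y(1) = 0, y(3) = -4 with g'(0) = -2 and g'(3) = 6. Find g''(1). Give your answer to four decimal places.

Let σ_i = g''(x_i). Step sizes h_i = 1, 2; slopes of the chords Δ_i = (y_(i+1) - y_i)/h_i = 2, -2.
  1·σ_0 + 6·σ_1 + 2·σ_2 = 6(Δ_1 - Δ_0) = -24
Clamped end conditions give two more equations: 2h_0·σ_0 + h_0·σ_1 = 6(Δ_0 - g'(0)) = 24 and h_1·σ_1 + 2h_1·σ_2 = 6(g'(3) - Δ_1) = 48.
Hence σ_0 = 56/3, σ_1 = -40/3, σ_2 = 56/3.

-13.3333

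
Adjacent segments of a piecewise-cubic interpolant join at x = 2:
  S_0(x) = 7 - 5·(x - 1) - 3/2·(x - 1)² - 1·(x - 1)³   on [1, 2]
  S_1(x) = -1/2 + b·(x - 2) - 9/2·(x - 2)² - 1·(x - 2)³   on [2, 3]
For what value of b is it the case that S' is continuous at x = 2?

S_0'(x) = -5 - 3·(x - 1) - 3·(x - 1)², so S_0'(2) = -11. On the right, S_1'(2) = b, so b = -11.

-11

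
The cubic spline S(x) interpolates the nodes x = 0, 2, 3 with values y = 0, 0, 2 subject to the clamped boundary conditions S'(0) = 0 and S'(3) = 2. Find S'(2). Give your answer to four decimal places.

1.3333

Write M_i for S''(x_i). With h_i = 2, 1 and divided differences Δ_i = 0, 2, the continuity of S' gives the tridiagonal system
  2·M_0 + 6·M_1 + 1·M_2 = 6(Δ_1 - Δ_0) = 12
Clamped end conditions give two more equations: 2h_0·M_0 + h_0·M_1 = 6(Δ_0 - S'(0)) = 0 and h_1·M_1 + 2h_1·M_2 = 6(S'(3) - Δ_1) = 0.
Solving: M_0 = -4/3, M_1 = 8/3, M_2 = -4/3.
On [2, 3], S'(x) = b_1 + 2c_1·(x - 2) + 3d_1·(x - 2)² with b_1 = Δ_1 - h_1(2M_1 + M_2)/6 = 4/3, c_1 = M_1/2 = 4/3, d_1 = (M_2 - M_1)/(6h_1) = -2/3. So S'(2) = 4/3.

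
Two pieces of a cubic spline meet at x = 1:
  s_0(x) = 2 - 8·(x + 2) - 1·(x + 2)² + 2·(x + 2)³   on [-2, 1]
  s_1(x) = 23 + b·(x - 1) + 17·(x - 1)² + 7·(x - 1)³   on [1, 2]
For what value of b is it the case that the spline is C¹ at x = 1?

s_0'(x) = -8 - 2·(x + 2) + 6·(x + 2)², so s_0'(1) = 40. On the right, s_1'(1) = b, so b = 40.

40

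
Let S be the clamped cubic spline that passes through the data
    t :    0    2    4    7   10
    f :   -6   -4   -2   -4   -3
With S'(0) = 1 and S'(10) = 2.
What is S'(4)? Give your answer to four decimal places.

With M_i denoting the second derivative at x_i, h_i = 2, 2, 3, 3, and Δ_i = (y_(i+1) − y_i)/h_i = 1, 1, -2/3, 1/3:
  2·M_0 + 8·M_1 + 2·M_2 = 6(Δ_1 - Δ_0) = 0
  2·M_1 + 10·M_2 + 3·M_3 = 6(Δ_2 - Δ_1) = -10
  3·M_2 + 12·M_3 + 3·M_4 = 6(Δ_3 - Δ_2) = 6
Clamped end conditions give two more equations: 2h_0·M_0 + h_0·M_1 = 6(Δ_0 - S'(0)) = 0 and h_3·M_3 + 2h_3·M_4 = 6(S'(10) - Δ_3) = 10.
Hence M_0 = -6/35, M_1 = 12/35, M_2 = -6/5, M_3 = 46/105, M_4 = 152/105.
On [4, 7], S'(t) = b_2 + 2c_2·(t - 4) + 3d_2·(t - 4)² with b_2 = Δ_2 - h_2(2M_2 + M_3)/6 = 11/35, c_2 = M_2/2 = -3/5, d_2 = (M_3 - M_2)/(6h_2) = 86/945. So S'(4) = 11/35.

0.3143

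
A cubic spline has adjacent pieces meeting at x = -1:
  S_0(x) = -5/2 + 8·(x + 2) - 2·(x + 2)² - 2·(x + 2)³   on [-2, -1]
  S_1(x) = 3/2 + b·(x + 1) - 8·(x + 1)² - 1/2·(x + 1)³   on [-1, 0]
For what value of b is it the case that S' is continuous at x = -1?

S_0'(x) = 8 - 4·(x + 2) - 6·(x + 2)², so S_0'(-1) = -2. On the right, S_1'(-1) = b, so b = -2.

-2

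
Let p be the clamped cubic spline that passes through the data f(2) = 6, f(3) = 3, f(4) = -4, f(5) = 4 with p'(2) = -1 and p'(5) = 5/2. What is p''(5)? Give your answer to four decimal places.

Put σ_i = p'' at the i-th knot. Here h = (1, 1, 1) and Δ = (-3, -7, 8), so the interior equations h_(i-1)·σ_(i-1) + 2(h_(i-1)+h_i)·σ_i + h_i·σ_(i+1) = 6(Δ_i − Δ_(i-1)) read
  1·σ_0 + 4·σ_1 + 1·σ_2 = 6(Δ_1 - Δ_0) = -24
  1·σ_1 + 4·σ_2 + 1·σ_3 = 6(Δ_2 - Δ_1) = 90
Clamped end conditions give two more equations: 2h_0·σ_0 + h_0·σ_1 = 6(Δ_0 - p'(2)) = -12 and h_2·σ_2 + 2h_2·σ_3 = 6(p'(5) - Δ_2) = -33.
Solving: σ_0 = 23/15, σ_1 = -226/15, σ_2 = 521/15, σ_3 = -508/15.

-33.8667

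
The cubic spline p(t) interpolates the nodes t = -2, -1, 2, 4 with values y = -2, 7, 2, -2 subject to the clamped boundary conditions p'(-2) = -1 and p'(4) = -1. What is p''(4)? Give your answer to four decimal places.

-0.5897

With m_i denoting the second derivative at x_i, h_i = 1, 3, 2, and Δ_i = (y_(i+1) − y_i)/h_i = 9, -5/3, -2:
  1·m_0 + 8·m_1 + 3·m_2 = 6(Δ_1 - Δ_0) = -64
  3·m_1 + 10·m_2 + 2·m_3 = 6(Δ_2 - Δ_1) = -2
Clamped end conditions give two more equations: 2h_0·m_0 + h_0·m_1 = 6(Δ_0 - p'(-2)) = 60 and h_2·m_2 + 2h_2·m_3 = 6(p'(4) - Δ_2) = 6.
Solving: m_0 = 1447/39, m_1 = -554/39, m_2 = 163/39, m_3 = -23/39.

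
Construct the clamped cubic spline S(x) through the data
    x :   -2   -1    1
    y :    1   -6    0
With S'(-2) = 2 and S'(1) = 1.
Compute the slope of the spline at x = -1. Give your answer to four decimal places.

With σ_i denoting the second derivative at x_i, h_i = 1, 2, and Δ_i = (y_(i+1) − y_i)/h_i = -7, 3:
  1·σ_0 + 6·σ_1 + 2·σ_2 = 6(Δ_1 - Δ_0) = 60
Clamped end conditions give two more equations: 2h_0·σ_0 + h_0·σ_1 = 6(Δ_0 - S'(-2)) = -54 and h_1·σ_1 + 2h_1·σ_2 = 6(S'(1) - Δ_1) = -12.
Forward elimination and back-substitution give σ_0 = -112/3, σ_1 = 62/3, σ_2 = -40/3.
On [-1, 1], S'(x) = b_1 + 2c_1·(x + 1) + 3d_1·(x + 1)² with b_1 = Δ_1 - h_1(2σ_1 + σ_2)/6 = -19/3, c_1 = σ_1/2 = 31/3, d_1 = (σ_2 - σ_1)/(6h_1) = -17/6. So S'(-1) = -19/3.

-6.3333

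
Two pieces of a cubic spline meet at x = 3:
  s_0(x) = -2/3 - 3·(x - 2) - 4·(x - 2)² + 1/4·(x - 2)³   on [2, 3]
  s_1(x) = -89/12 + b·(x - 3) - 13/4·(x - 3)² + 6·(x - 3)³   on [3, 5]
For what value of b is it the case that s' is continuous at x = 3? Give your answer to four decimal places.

-10.2500

s_0'(x) = -3 - 8·(x - 2) + 3/4·(x - 2)², so s_0'(3) = -41/4. On the right, s_1'(3) = b, so b = -41/4.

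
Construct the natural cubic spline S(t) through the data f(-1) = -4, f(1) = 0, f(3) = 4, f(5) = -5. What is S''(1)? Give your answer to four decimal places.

Let M_i = S''(x_i). Step sizes h_i = 2, 2, 2; slopes of the chords Δ_i = (y_(i+1) - y_i)/h_i = 2, 2, -9/2.
  2·M_0 + 8·M_1 + 2·M_2 = 6(Δ_1 - Δ_0) = 0
  2·M_1 + 8·M_2 + 2·M_3 = 6(Δ_2 - Δ_1) = -39
Natural end conditions: M_0 = M_3 = 0.
Solving the tridiagonal system: M_0 = 0, M_1 = 13/10, M_2 = -26/5, M_3 = 0.

1.3000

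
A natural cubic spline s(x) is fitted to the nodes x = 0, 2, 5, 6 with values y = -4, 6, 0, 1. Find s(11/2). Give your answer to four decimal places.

Write M_i for s''(x_i). With h_i = 2, 3, 1 and divided differences Δ_i = 5, -2, 1, the continuity of s' gives the tridiagonal system
  2·M_0 + 10·M_1 + 3·M_2 = 6(Δ_1 - Δ_0) = -42
  3·M_1 + 8·M_2 + 1·M_3 = 6(Δ_2 - Δ_1) = 18
Natural end conditions: M_0 = M_3 = 0.
Solving: M_0 = 0, M_1 = -390/71, M_2 = 306/71, M_3 = 0.
On [5, 6], s(x) = 0 - 31/71·(x - 5) + 153/71·(x - 5)² - 51/71·(x - 5)³.
With (x - 5) = 1/2: s(11/2) = 131/568.

0.2306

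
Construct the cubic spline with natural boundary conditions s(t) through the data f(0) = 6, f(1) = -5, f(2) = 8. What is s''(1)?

Let M_i = s''(x_i). Step sizes h_i = 1, 1; slopes of the chords Δ_i = (y_(i+1) - y_i)/h_i = -11, 13.
  1·M_0 + 4·M_1 + 1·M_2 = 6(Δ_1 - Δ_0) = 144
Natural end conditions: M_0 = M_2 = 0.
Hence M_0 = 0, M_1 = 36, M_2 = 0.

36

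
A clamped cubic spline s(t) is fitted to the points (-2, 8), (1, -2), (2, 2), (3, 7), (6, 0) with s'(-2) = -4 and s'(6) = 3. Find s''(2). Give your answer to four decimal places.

Put M_i = s'' at the i-th knot. Here h = (3, 1, 1, 3) and Δ = (-10/3, 4, 5, -7/3), so the interior equations h_(i-1)·M_(i-1) + 2(h_(i-1)+h_i)·M_i + h_i·M_(i+1) = 6(Δ_i − Δ_(i-1)) read
  3·M_0 + 8·M_1 + 1·M_2 = 6(Δ_1 - Δ_0) = 44
  1·M_1 + 4·M_2 + 1·M_3 = 6(Δ_2 - Δ_1) = 6
  1·M_2 + 8·M_3 + 3·M_4 = 6(Δ_3 - Δ_2) = -44
Clamped end conditions give two more equations: 2h_0·M_0 + h_0·M_1 = 6(Δ_0 - s'(-2)) = 4 and h_3·M_3 + 2h_3·M_4 = 6(s'(6) - Δ_3) = 32.
Hence M_0 = -743/312, M_1 = 317/52, M_2 = 19/8, M_3 = -499/52, M_4 = 3161/312.

2.3750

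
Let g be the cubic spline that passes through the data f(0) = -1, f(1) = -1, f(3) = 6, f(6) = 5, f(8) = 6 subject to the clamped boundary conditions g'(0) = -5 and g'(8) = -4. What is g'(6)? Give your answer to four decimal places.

1.0907

Let M_i = g''(x_i). Step sizes h_i = 1, 2, 3, 2; slopes of the chords Δ_i = (y_(i+1) - y_i)/h_i = 0, 7/2, -1/3, 1/2.
  1·M_0 + 6·M_1 + 2·M_2 = 6(Δ_1 - Δ_0) = 21
  2·M_1 + 10·M_2 + 3·M_3 = 6(Δ_2 - Δ_1) = -23
  3·M_2 + 10·M_3 + 2·M_4 = 6(Δ_3 - Δ_2) = 5
Clamped end conditions give two more equations: 2h_0·M_0 + h_0·M_1 = 6(Δ_0 - g'(0)) = 30 and h_3·M_3 + 2h_3·M_4 = 6(g'(8) - Δ_3) = -27.
Hence M_0 = 3758/273, M_1 = 674/273, M_2 = -2069/546, M_3 = 302/91, M_4 = -3061/364.
On [6, 8], g'(x) = b_3 + 2c_3·(x - 6) + 3d_3·(x - 6)² with b_3 = Δ_3 - h_3(2M_3 + M_4)/6 = 397/364, c_3 = M_3/2 = 151/91, d_3 = (M_4 - M_3)/(6h_3) = -1423/1456. So g'(6) = 397/364.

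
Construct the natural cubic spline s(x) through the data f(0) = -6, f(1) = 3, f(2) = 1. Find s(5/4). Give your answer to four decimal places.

With M_i denoting the second derivative at x_i, h_i = 1, 1, and Δ_i = (y_(i+1) − y_i)/h_i = 9, -2:
  1·M_0 + 4·M_1 + 1·M_2 = 6(Δ_1 - Δ_0) = -66
Natural end conditions: M_0 = M_2 = 0.
Solving the tridiagonal system: M_0 = 0, M_1 = -33/2, M_2 = 0.
On [1, 2], s(x) = 3 + 7/2·(x - 1) - 33/4·(x - 1)² + 11/4·(x - 1)³.
With (x - 1) = 1/4: s(5/4) = 871/256.

3.4023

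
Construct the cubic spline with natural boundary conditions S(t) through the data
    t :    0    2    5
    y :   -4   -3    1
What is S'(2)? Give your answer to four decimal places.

Put m_i = S'' at the i-th knot. Here h = (2, 3) and Δ = (1/2, 4/3), so the interior equations h_(i-1)·m_(i-1) + 2(h_(i-1)+h_i)·m_i + h_i·m_(i+1) = 6(Δ_i − Δ_(i-1)) read
  2·m_0 + 10·m_1 + 3·m_2 = 6(Δ_1 - Δ_0) = 5
Natural end conditions: m_0 = m_2 = 0.
Solving the tridiagonal system: m_0 = 0, m_1 = 1/2, m_2 = 0.
On [2, 5], S'(t) = b_1 + 2c_1·(t - 2) + 3d_1·(t - 2)² with b_1 = Δ_1 - h_1(2m_1 + m_2)/6 = 5/6, c_1 = m_1/2 = 1/4, d_1 = (m_2 - m_1)/(6h_1) = -1/36. So S'(2) = 5/6.

0.8333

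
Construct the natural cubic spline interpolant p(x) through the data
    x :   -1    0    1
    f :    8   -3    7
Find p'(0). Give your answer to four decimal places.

-0.5000

Put M_i = p'' at the i-th knot. Here h = (1, 1) and Δ = (-11, 10), so the interior equations h_(i-1)·M_(i-1) + 2(h_(i-1)+h_i)·M_i + h_i·M_(i+1) = 6(Δ_i − Δ_(i-1)) read
  1·M_0 + 4·M_1 + 1·M_2 = 6(Δ_1 - Δ_0) = 126
Natural end conditions: M_0 = M_2 = 0.
Solving the tridiagonal system: M_0 = 0, M_1 = 63/2, M_2 = 0.
On [0, 1], p'(x) = b_1 + 2c_1·x + 3d_1·x² with b_1 = Δ_1 - h_1(2M_1 + M_2)/6 = -1/2, c_1 = M_1/2 = 63/4, d_1 = (M_2 - M_1)/(6h_1) = -21/4. So p'(0) = -1/2.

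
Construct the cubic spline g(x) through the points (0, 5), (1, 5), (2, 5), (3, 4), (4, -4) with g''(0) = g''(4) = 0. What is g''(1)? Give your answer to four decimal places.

Put M_i = g'' at the i-th knot. Here h = (1, 1, 1, 1) and Δ = (0, 0, -1, -8), so the interior equations h_(i-1)·M_(i-1) + 2(h_(i-1)+h_i)·M_i + h_i·M_(i+1) = 6(Δ_i − Δ_(i-1)) read
  1·M_0 + 4·M_1 + 1·M_2 = 6(Δ_1 - Δ_0) = 0
  1·M_1 + 4·M_2 + 1·M_3 = 6(Δ_2 - Δ_1) = -6
  1·M_2 + 4·M_3 + 1·M_4 = 6(Δ_3 - Δ_2) = -42
Natural end conditions: M_0 = M_4 = 0.
Solving the tridiagonal system: M_0 = 0, M_1 = -9/28, M_2 = 9/7, M_3 = -303/28, M_4 = 0.

-0.3214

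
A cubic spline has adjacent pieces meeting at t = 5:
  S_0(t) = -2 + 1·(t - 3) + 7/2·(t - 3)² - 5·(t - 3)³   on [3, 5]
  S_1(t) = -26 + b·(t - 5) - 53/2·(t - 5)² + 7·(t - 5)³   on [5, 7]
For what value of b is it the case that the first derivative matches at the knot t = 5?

S_0'(t) = 1 + 7·(t - 3) - 15·(t - 3)², so S_0'(5) = -45. On the right, S_1'(5) = b, so b = -45.

-45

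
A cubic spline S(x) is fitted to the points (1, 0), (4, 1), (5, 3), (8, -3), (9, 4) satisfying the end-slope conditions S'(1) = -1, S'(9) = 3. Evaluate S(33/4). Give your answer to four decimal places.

With σ_i denoting the second derivative at x_i, h_i = 3, 1, 3, 1, and Δ_i = (y_(i+1) − y_i)/h_i = 1/3, 2, -2, 7:
  3·σ_0 + 8·σ_1 + 1·σ_2 = 6(Δ_1 - Δ_0) = 10
  1·σ_1 + 8·σ_2 + 3·σ_3 = 6(Δ_2 - Δ_1) = -24
  3·σ_2 + 8·σ_3 + 1·σ_4 = 6(Δ_3 - Δ_2) = 54
Clamped end conditions give two more equations: 2h_0·σ_0 + h_0·σ_1 = 6(Δ_0 - S'(1)) = 8 and h_3·σ_3 + 2h_3·σ_4 = 6(S'(9) - Δ_3) = -24.
Forward elimination and back-substitution give σ_0 = 5/18, σ_1 = 19/9, σ_2 = -139/18, σ_3 = 107/9, σ_4 = -323/18.
On [8, 9], S(x) = -3 + 217/36·(x - 8) + 107/18·(x - 8)² - 179/36·(x - 8)³.
With (x - 8) = 1/4: S(33/4) = -307/256.

-1.1992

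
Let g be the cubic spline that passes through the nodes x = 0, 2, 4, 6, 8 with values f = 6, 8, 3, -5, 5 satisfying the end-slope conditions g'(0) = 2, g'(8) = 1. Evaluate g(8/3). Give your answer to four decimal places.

7.3889

Write M_i for g''(x_i). With h_i = 2, 2, 2, 2 and divided differences Δ_i = 1, -5/2, -4, 5, the continuity of g' gives the tridiagonal system
  2·M_0 + 8·M_1 + 2·M_2 = 6(Δ_1 - Δ_0) = -21
  2·M_1 + 8·M_2 + 2·M_3 = 6(Δ_2 - Δ_1) = -9
  2·M_2 + 8·M_3 + 2·M_4 = 6(Δ_3 - Δ_2) = 54
Clamped end conditions give two more equations: 2h_0·M_0 + h_0·M_1 = 6(Δ_0 - g'(0)) = -6 and h_3·M_3 + 2h_3·M_4 = 6(g'(8) - Δ_3) = -24.
Forward elimination and back-substitution give M_0 = -11/16, M_1 = -13/8, M_2 = -53/16, M_3 = 83/8, M_4 = -179/16.
On [2, 4], g(x) = 8 - 5/16·(x - 2) - 13/16·(x - 2)² - 9/64·(x - 2)³.
With (x - 2) = 2/3: g(8/3) = 133/18.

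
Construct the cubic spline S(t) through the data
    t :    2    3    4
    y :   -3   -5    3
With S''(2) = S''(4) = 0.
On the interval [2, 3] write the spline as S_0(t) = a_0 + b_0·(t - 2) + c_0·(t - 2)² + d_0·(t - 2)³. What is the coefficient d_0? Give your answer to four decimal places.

Let M_i = S''(x_i). Step sizes h_i = 1, 1; slopes of the chords Δ_i = (y_(i+1) - y_i)/h_i = -2, 8.
  1·M_0 + 4·M_1 + 1·M_2 = 6(Δ_1 - Δ_0) = 60
Natural end conditions: M_0 = M_2 = 0.
Forward elimination and back-substitution give M_0 = 0, M_1 = 15, M_2 = 0.
On [2, 3], with S_0(t) = a_0 + b_0·(t - 2) + c_0·(t - 2)² + d_0·(t - 2)³: c_0 = M_0/2 = 0, d_0 = (M_1 - M_0)/(6h_0) = 5/2, b_0 = Δ_0 - h_0(2M_0 + M_1)/6 = -9/2.

2.5000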